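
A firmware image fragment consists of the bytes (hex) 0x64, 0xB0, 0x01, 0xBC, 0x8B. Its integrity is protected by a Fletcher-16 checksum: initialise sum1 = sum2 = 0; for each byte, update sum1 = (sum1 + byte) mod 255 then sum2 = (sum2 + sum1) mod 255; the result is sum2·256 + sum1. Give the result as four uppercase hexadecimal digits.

Running sums (mod 255):
  after byte 0 (0x64): sum1=100, sum2=100
  after byte 1 (0xB0): sum1=21, sum2=121
  after byte 2 (0x01): sum1=22, sum2=143
  after byte 3 (0xBC): sum1=210, sum2=98
  after byte 4 (0x8B): sum1=94, sum2=192
Checksum = sum2·256 + sum1 = 192·256 + 94 = 49246 = 0xC05E.

C05E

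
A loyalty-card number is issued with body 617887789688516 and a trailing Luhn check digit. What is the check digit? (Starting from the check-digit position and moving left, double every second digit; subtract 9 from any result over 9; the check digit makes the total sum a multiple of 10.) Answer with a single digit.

1

Partial digits right→left: 6 1 5 8 8 6 9 8 7 7 8 8 7 1 6
Double every second digit counting from the check-digit position (so the 1st, 3rd, 5th, ... of the partial from the right).
  doubled (with −9 where >9): 3 1 7 9 5 7 5 3 → sum 40
  kept as-is: 1 8 6 8 7 8 1 → sum 39
Total = 40 + 39 = 79.
Check digit = (10 − (79 mod 10)) mod 10 = 1.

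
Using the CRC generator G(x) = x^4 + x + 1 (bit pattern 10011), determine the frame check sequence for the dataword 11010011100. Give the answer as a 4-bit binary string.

1000

Append 4 zeros: 110100111000000. Divide by 10011 (XOR where the leading bit is 1):
  pos 0: 11010 XOR 10011 = 01001
  pos 1: 10010 XOR 10011 = 00001
  pos 5: 11110 XOR 10011 = 01101
  pos 6: 11010 XOR 10011 = 01001
  pos 7: 10010 XOR 10011 = 00001
Remainder (last 4 bits) = 1000. This is the CRC / FCS.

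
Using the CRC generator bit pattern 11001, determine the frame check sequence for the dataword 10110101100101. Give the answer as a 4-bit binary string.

Append 4 zeros: 101101011001010000. Divide by 11001 (XOR where the leading bit is 1):
  pos 0: 10110 XOR 11001 = 01111
  pos 1: 11111 XOR 11001 = 00110
  pos 3: 11001 XOR 11001 = 00000
  pos 8: 10010 XOR 11001 = 01011
  pos 9: 10111 XOR 11001 = 01110
  pos 10: 11100 XOR 11001 = 00101
  pos 12: 10100 XOR 11001 = 01101
  pos 13: 11010 XOR 11001 = 00011
Remainder (last 4 bits) = 0011. This is the CRC / FCS.

0011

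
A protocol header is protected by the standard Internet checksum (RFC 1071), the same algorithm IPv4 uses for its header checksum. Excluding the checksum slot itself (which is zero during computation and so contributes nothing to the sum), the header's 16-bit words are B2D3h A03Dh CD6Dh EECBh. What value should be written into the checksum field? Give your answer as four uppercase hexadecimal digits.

F0B4

One's-complement addition (fold any carry out of bit 15 back into bit 0):
  0xB2D3 + 0xA03D = 0x15310 → wrap carry → 0x5311
  0x5311 + 0xCD6D = 0x1207E → wrap carry → 0x207F
  0x207F + 0xEECB = 0x10F4A → wrap carry → 0x0F4B
One's-complement sum = 0x0F4B.
Checksum = ~0x0F4B & 0xFFFF = 0xF0B4.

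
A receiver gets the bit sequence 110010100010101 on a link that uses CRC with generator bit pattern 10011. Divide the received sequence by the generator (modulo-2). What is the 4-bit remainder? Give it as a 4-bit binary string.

0000

Modulo-2 division of 110010100010101 by 10011:
  pos 0: 11001 XOR 10011 = 01010
  pos 1: 10100 XOR 10011 = 00111
  pos 3: 11110 XOR 10011 = 01101
  pos 4: 11010 XOR 10011 = 01001
  pos 5: 10010 XOR 10011 = 00001
  pos 9: 11010 XOR 10011 = 01001
  pos 10: 10011 XOR 10011 = 00000
Remainder = 0000 (zero — the frame passes the CRC check).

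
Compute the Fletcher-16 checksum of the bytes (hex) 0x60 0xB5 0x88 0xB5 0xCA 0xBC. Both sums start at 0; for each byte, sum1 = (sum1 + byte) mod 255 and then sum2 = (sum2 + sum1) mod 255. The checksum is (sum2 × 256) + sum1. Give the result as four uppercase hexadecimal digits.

64DB

Running sums (mod 255):
  after byte 0 (0x60): sum1=96, sum2=96
  after byte 1 (0xB5): sum1=22, sum2=118
  after byte 2 (0x88): sum1=158, sum2=21
  after byte 3 (0xB5): sum1=84, sum2=105
  after byte 4 (0xCA): sum1=31, sum2=136
  after byte 5 (0xBC): sum1=219, sum2=100
Checksum = sum2·256 + sum1 = 100·256 + 219 = 25819 = 0x64DB.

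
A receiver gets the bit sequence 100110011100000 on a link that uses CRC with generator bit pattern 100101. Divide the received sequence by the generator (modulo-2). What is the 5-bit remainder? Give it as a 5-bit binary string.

Modulo-2 division of 100110011100000 by 100101:
  pos 0: 100110 XOR 100101 = 000011
  pos 4: 110111 XOR 100101 = 010010
  pos 5: 100100 XOR 100101 = 000001
Remainder = 10000 (nonzero — an error is detected).

10000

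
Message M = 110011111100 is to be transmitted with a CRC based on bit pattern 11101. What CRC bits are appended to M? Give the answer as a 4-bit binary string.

1111

Append 4 zeros: 1100111111000000. Divide by 11101 (XOR where the leading bit is 1):
  pos 0: 11001 XOR 11101 = 00100
  pos 2: 10011 XOR 11101 = 01110
  pos 3: 11101 XOR 11101 = 00000
  pos 8: 11000 XOR 11101 = 00101
  pos 10: 10100 XOR 11101 = 01001
  pos 11: 10010 XOR 11101 = 01111
Remainder (last 4 bits) = 1111. This is the CRC / FCS.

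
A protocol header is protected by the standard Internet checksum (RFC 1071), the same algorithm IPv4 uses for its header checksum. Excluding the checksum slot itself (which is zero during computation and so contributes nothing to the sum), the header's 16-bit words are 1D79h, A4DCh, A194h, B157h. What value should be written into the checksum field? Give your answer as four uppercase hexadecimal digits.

One's-complement addition (fold any carry out of bit 15 back into bit 0):
  0x1D79 + 0xA4DC = 0x0C255
  0xC255 + 0xA194 = 0x163E9 → wrap carry → 0x63EA
  0x63EA + 0xB157 = 0x11541 → wrap carry → 0x1542
One's-complement sum = 0x1542.
Checksum = ~0x1542 & 0xFFFF = 0xEABD.

EABD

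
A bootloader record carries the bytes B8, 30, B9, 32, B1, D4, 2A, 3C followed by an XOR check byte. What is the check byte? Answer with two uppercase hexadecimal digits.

70

XOR the bytes together:
  start with 0xB8
  0xB8 ⊕ 0x30 = 0x88
  0x88 ⊕ 0xB9 = 0x31
  0x31 ⊕ 0x32 = 0x03
  0x03 ⊕ 0xB1 = 0xB2
  0xB2 ⊕ 0xD4 = 0x66
  0x66 ⊕ 0x2A = 0x4C
  0x4C ⊕ 0x3C = 0x70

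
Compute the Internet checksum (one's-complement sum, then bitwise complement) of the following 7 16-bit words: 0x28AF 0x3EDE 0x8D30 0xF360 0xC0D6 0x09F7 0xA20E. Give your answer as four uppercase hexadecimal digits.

AB04

One's-complement addition (fold any carry out of bit 15 back into bit 0):
  0x28AF + 0x3EDE = 0x0678D
  0x678D + 0x8D30 = 0x0F4BD
  0xF4BD + 0xF360 = 0x1E81D → wrap carry → 0xE81E
  0xE81E + 0xC0D6 = 0x1A8F4 → wrap carry → 0xA8F5
  0xA8F5 + 0x09F7 = 0x0B2EC
  0xB2EC + 0xA20E = 0x154FA → wrap carry → 0x54FB
One's-complement sum = 0x54FB.
Checksum = ~0x54FB & 0xFFFF = 0xAB04.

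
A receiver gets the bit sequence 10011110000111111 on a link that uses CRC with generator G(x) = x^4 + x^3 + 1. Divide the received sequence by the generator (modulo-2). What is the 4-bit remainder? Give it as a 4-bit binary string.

1101

Modulo-2 division of 10011110000111111 by 11001:
  pos 0: 10011 XOR 11001 = 01010
  pos 1: 10101 XOR 11001 = 01100
  pos 2: 11001 XOR 11001 = 00000
  pos 11: 11111 XOR 11001 = 00110
Remainder = 1101 (nonzero — an error is detected).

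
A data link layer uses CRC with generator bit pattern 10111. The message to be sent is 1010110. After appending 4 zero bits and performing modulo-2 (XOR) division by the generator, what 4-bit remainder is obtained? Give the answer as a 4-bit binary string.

Append 4 zeros: 10101100000. Divide by 10111 (XOR where the leading bit is 1):
  pos 0: 10101 XOR 10111 = 00010
  pos 3: 10100 XOR 10111 = 00011
  pos 6: 11000 XOR 10111 = 01111
Remainder (last 4 bits) = 1111. This is the CRC / FCS.

1111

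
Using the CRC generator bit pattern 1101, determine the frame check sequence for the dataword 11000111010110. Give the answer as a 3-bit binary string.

Append 3 zeros: 11000111010110000. Divide by 1101 (XOR where the leading bit is 1):
  pos 0: 1100 XOR 1101 = 0001
  pos 3: 1011 XOR 1101 = 0110
  pos 4: 1101 XOR 1101 = 0000
  pos 9: 1011 XOR 1101 = 0110
  pos 10: 1100 XOR 1101 = 0001
  pos 13: 1000 XOR 1101 = 0101
Remainder (last 3 bits) = 101. This is the CRC / FCS.

101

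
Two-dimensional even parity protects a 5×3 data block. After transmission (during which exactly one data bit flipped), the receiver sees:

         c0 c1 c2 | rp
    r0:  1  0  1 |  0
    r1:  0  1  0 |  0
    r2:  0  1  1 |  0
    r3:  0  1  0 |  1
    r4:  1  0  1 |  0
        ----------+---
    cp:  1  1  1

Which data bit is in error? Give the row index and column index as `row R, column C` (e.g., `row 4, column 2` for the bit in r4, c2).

row 1, column 0

Recompute each row's even parity and compare to rp:
  r0: data parity 0, sent rp 0 → ok
  r1: data parity 1, sent rp 0 → mismatch
  r2: data parity 0, sent rp 0 → ok
  r3: data parity 1, sent rp 1 → ok
  r4: data parity 0, sent rp 0 → ok
Recompute each column's even parity and compare to cp:
  c0: data parity 0, sent cp 1 → mismatch
  c1: data parity 1, sent cp 1 → ok
  c2: data parity 1, sent cp 1 → ok
Exactly one row (r1) and one column (c0) fail → the flipped bit is at their intersection.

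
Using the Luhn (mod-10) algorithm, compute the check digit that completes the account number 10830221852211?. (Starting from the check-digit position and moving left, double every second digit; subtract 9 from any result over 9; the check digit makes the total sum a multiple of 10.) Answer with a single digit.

9

Partial digits right→left: 1 1 2 2 5 8 1 2 2 0 3 8 0 1
Double every second digit counting from the check-digit position (so the 1st, 3rd, 5th, ... of the partial from the right).
  doubled (with −9 where >9): 2 4 1 2 4 6 0 → sum 19
  kept as-is: 1 2 8 2 0 8 1 → sum 22
Total = 19 + 22 = 41.
Check digit = (10 − (41 mod 10)) mod 10 = 9.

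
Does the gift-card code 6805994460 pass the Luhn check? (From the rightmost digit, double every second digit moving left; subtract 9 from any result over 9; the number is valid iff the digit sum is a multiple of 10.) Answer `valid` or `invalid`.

invalid

From the right, keep odd positions and double even positions (subtract 9 from any doubled value over 9):
  doubled (positions 2,4,...): 3 8 9 0 3 → sum 23
  kept (positions 1,3,...): 0 4 9 5 8 → sum 26
Total = 49.
49 mod 10 = 9, so the number is invalid.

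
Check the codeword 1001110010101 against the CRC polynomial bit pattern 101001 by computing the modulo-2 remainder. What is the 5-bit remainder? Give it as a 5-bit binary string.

00001

Modulo-2 division of 1001110010101 by 101001:
  pos 0: 100111 XOR 101001 = 001110
  pos 2: 111000 XOR 101001 = 010001
  pos 3: 100011 XOR 101001 = 001010
  pos 5: 101001 XOR 101001 = 000000
Remainder = 00001 (nonzero — an error is detected).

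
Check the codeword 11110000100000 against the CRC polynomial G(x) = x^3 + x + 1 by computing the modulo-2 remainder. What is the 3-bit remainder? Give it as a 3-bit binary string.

000

Modulo-2 division of 11110000100000 by 1011:
  pos 0: 1111 XOR 1011 = 0100
  pos 1: 1000 XOR 1011 = 0011
  pos 3: 1100 XOR 1011 = 0111
  pos 4: 1110 XOR 1011 = 0101
  pos 5: 1011 XOR 1011 = 0000
Remainder = 000 (zero — the frame passes the CRC check).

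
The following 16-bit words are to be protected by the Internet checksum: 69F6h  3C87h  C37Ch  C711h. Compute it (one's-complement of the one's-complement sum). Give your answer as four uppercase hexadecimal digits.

One's-complement addition (fold any carry out of bit 15 back into bit 0):
  0x69F6 + 0x3C87 = 0x0A67D
  0xA67D + 0xC37C = 0x169F9 → wrap carry → 0x69FA
  0x69FA + 0xC711 = 0x1310B → wrap carry → 0x310C
One's-complement sum = 0x310C.
Checksum = ~0x310C & 0xFFFF = 0xCEF3.

CEF3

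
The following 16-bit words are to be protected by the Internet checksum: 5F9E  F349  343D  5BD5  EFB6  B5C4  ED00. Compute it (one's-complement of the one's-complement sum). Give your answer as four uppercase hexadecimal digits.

One's-complement addition (fold any carry out of bit 15 back into bit 0):
  0x5F9E + 0xF349 = 0x152E7 → wrap carry → 0x52E8
  0x52E8 + 0x343D = 0x08725
  0x8725 + 0x5BD5 = 0x0E2FA
  0xE2FA + 0xEFB6 = 0x1D2B0 → wrap carry → 0xD2B1
  0xD2B1 + 0xB5C4 = 0x18875 → wrap carry → 0x8876
  0x8876 + 0xED00 = 0x17576 → wrap carry → 0x7577
One's-complement sum = 0x7577.
Checksum = ~0x7577 & 0xFFFF = 0x8A88.

8A88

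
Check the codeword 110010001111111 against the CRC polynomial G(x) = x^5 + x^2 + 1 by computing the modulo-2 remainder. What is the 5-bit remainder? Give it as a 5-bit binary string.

Modulo-2 division of 110010001111111 by 100101:
  pos 0: 110010 XOR 100101 = 010111
  pos 1: 101110 XOR 100101 = 001011
  pos 3: 101101 XOR 100101 = 001000
  pos 5: 100011 XOR 100101 = 000110
  pos 8: 110111 XOR 100101 = 010010
  pos 9: 100101 XOR 100101 = 000000
Remainder = 00000 (zero — the frame passes the CRC check).

00000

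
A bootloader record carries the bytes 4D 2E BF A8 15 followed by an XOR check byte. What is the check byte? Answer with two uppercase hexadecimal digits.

XOR the bytes together:
  start with 0x4D
  0x4D ⊕ 0x2E = 0x63
  0x63 ⊕ 0xBF = 0xDC
  0xDC ⊕ 0xA8 = 0x74
  0x74 ⊕ 0x15 = 0x61

61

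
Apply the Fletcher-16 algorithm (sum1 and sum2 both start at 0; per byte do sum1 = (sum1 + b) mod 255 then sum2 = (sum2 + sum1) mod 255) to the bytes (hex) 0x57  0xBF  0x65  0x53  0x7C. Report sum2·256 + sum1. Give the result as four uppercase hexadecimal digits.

Running sums (mod 255):
  after byte 0 (0x57): sum1=87, sum2=87
  after byte 1 (0xBF): sum1=23, sum2=110
  after byte 2 (0x65): sum1=124, sum2=234
  after byte 3 (0x53): sum1=207, sum2=186
  after byte 4 (0x7C): sum1=76, sum2=7
Checksum = sum2·256 + sum1 = 7·256 + 76 = 1868 = 0x074C.

074C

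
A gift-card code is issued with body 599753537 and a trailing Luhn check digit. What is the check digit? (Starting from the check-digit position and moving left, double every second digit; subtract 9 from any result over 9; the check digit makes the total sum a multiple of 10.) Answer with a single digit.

1

Partial digits right→left: 7 3 5 3 5 7 9 9 5
Double every second digit counting from the check-digit position (so the 1st, 3rd, 5th, ... of the partial from the right).
  doubled (with −9 where >9): 5 1 1 9 1 → sum 17
  kept as-is: 3 3 7 9 → sum 22
Total = 17 + 22 = 39.
Check digit = (10 − (39 mod 10)) mod 10 = 1.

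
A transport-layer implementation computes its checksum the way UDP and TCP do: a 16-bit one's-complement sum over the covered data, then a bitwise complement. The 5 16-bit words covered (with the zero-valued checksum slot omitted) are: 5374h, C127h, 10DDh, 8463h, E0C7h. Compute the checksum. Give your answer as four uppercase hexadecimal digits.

One's-complement addition (fold any carry out of bit 15 back into bit 0):
  0x5374 + 0xC127 = 0x1149B → wrap carry → 0x149C
  0x149C + 0x10DD = 0x02579
  0x2579 + 0x8463 = 0x0A9DC
  0xA9DC + 0xE0C7 = 0x18AA3 → wrap carry → 0x8AA4
One's-complement sum = 0x8AA4.
Checksum = ~0x8AA4 & 0xFFFF = 0x755B.

755B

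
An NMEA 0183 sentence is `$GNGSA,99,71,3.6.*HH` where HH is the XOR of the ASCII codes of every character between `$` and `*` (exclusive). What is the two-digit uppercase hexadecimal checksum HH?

73

XOR the ASCII codes of the payload characters:
  'G' = 0x47 → acc = 0x47
  'N' = 0x4E → acc = 0x09
  'G' = 0x47 → acc = 0x4E
  'S' = 0x53 → acc = 0x1D
  'A' = 0x41 → acc = 0x5C
  ',' = 0x2C → acc = 0x70
  '9' = 0x39 → acc = 0x49
  '9' = 0x39 → acc = 0x70
  ',' = 0x2C → acc = 0x5C
  '7' = 0x37 → acc = 0x6B
  '1' = 0x31 → acc = 0x5A
  ',' = 0x2C → acc = 0x76
  '3' = 0x33 → acc = 0x45
  '.' = 0x2E → acc = 0x6B
  '6' = 0x36 → acc = 0x5D
  '.' = 0x2E → acc = 0x73
Checksum = 0x73.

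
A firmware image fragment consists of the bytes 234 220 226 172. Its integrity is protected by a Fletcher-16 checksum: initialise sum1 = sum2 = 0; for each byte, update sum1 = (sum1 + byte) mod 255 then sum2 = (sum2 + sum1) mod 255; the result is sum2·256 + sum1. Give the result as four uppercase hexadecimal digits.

Running sums (mod 255):
  after byte 0 (234): sum1=234, sum2=234
  after byte 1 (220): sum1=199, sum2=178
  after byte 2 (226): sum1=170, sum2=93
  after byte 3 (172): sum1=87, sum2=180
Checksum = sum2·256 + sum1 = 180·256 + 87 = 46167 = 0xB457.

B457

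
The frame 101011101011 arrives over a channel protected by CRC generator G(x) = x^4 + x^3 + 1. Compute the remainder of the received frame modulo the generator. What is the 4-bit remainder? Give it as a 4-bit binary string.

Modulo-2 division of 101011101011 by 11001:
  pos 0: 10101 XOR 11001 = 01100
  pos 1: 11001 XOR 11001 = 00000
  pos 6: 10101 XOR 11001 = 01100
  pos 7: 11001 XOR 11001 = 00000
Remainder = 0000 (zero — the frame passes the CRC check).

0000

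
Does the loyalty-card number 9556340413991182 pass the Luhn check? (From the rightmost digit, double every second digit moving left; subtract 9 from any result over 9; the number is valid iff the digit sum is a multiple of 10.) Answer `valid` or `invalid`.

From the right, keep odd positions and double even positions (subtract 9 from any doubled value over 9):
  doubled (positions 2,4,...): 7 2 9 2 0 6 1 9 → sum 36
  kept (positions 1,3,...): 2 1 9 3 4 4 6 5 → sum 34
Total = 70.
70 mod 10 = 0, so the number is valid.

valid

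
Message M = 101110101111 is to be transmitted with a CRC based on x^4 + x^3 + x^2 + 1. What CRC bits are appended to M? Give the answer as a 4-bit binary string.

0111

Append 4 zeros: 1011101011110000. Divide by 11101 (XOR where the leading bit is 1):
  pos 0: 10111 XOR 11101 = 01010
  pos 1: 10100 XOR 11101 = 01001
  pos 2: 10011 XOR 11101 = 01110
  pos 3: 11100 XOR 11101 = 00001
  pos 7: 11111 XOR 11101 = 00010
  pos 10: 10000 XOR 11101 = 01101
  pos 11: 11010 XOR 11101 = 00111
Remainder (last 4 bits) = 0111. This is the CRC / FCS.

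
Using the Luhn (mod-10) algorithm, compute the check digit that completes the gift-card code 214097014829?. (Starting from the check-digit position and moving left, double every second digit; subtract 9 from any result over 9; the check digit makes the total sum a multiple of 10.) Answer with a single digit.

4

Partial digits right→left: 9 2 8 4 1 0 7 9 0 4 1 2
Double every second digit counting from the check-digit position (so the 1st, 3rd, 5th, ... of the partial from the right).
  doubled (with −9 where >9): 9 7 2 5 0 2 → sum 25
  kept as-is: 2 4 0 9 4 2 → sum 21
Total = 25 + 21 = 46.
Check digit = (10 − (46 mod 10)) mod 10 = 4.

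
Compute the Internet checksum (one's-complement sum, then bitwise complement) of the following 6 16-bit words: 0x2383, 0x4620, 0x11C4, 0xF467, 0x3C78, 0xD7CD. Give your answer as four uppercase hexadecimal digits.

One's-complement addition (fold any carry out of bit 15 back into bit 0):
  0x2383 + 0x4620 = 0x069A3
  0x69A3 + 0x11C4 = 0x07B67
  0x7B67 + 0xF467 = 0x16FCE → wrap carry → 0x6FCF
  0x6FCF + 0x3C78 = 0x0AC47
  0xAC47 + 0xD7CD = 0x18414 → wrap carry → 0x8415
One's-complement sum = 0x8415.
Checksum = ~0x8415 & 0xFFFF = 0x7BEA.

7BEA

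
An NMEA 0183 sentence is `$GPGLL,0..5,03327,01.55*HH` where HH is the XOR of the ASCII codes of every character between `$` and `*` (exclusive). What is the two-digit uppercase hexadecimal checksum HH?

XOR the ASCII codes of the payload characters:
  'G' = 0x47 → acc = 0x47
  'P' = 0x50 → acc = 0x17
  'G' = 0x47 → acc = 0x50
  'L' = 0x4C → acc = 0x1C
  'L' = 0x4C → acc = 0x50
  ',' = 0x2C → acc = 0x7C
  '0' = 0x30 → acc = 0x4C
  '.' = 0x2E → acc = 0x62
  '.' = 0x2E → acc = 0x4C
  '5' = 0x35 → acc = 0x79
  ',' = 0x2C → acc = 0x55
  '0' = 0x30 → acc = 0x65
  '3' = 0x33 → acc = 0x56
  '3' = 0x33 → acc = 0x65
  '2' = 0x32 → acc = 0x57
  '7' = 0x37 → acc = 0x60
  ',' = 0x2C → acc = 0x4C
  '0' = 0x30 → acc = 0x7C
  '1' = 0x31 → acc = 0x4D
  '.' = 0x2E → acc = 0x63
  '5' = 0x35 → acc = 0x56
  '5' = 0x35 → acc = 0x63
Checksum = 0x63.

63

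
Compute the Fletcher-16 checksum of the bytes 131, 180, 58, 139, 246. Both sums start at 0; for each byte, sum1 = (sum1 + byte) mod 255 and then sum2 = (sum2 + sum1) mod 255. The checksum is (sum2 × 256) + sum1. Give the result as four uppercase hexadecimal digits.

21F4

Running sums (mod 255):
  after byte 0 (131): sum1=131, sum2=131
  after byte 1 (180): sum1=56, sum2=187
  after byte 2 (58): sum1=114, sum2=46
  after byte 3 (139): sum1=253, sum2=44
  after byte 4 (246): sum1=244, sum2=33
Checksum = sum2·256 + sum1 = 33·256 + 244 = 8692 = 0x21F4.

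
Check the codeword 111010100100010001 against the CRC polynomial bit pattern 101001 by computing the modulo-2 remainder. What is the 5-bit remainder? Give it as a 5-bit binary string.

Modulo-2 division of 111010100100010001 by 101001:
  pos 0: 111010 XOR 101001 = 010011
  pos 1: 100111 XOR 101001 = 001110
  pos 3: 111000 XOR 101001 = 010001
  pos 4: 100011 XOR 101001 = 001010
  pos 6: 101000 XOR 101001 = 000001
  pos 11: 101000 XOR 101001 = 000001
Remainder = 00011 (nonzero — an error is detected).

00011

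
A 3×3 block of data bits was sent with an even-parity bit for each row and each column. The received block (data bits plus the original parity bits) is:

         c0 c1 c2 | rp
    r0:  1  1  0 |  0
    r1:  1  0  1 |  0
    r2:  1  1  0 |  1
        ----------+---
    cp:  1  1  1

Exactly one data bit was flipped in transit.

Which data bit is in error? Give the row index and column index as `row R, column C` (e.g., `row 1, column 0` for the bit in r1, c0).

Recompute each row's even parity and compare to rp:
  r0: data parity 0, sent rp 0 → ok
  r1: data parity 0, sent rp 0 → ok
  r2: data parity 0, sent rp 1 → mismatch
Recompute each column's even parity and compare to cp:
  c0: data parity 1, sent cp 1 → ok
  c1: data parity 0, sent cp 1 → mismatch
  c2: data parity 1, sent cp 1 → ok
Exactly one row (r2) and one column (c1) fail → the flipped bit is at their intersection.

row 2, column 1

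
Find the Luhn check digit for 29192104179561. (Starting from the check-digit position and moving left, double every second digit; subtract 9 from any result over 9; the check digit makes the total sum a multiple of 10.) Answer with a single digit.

Partial digits right→left: 1 6 5 9 7 1 4 0 1 2 9 1 9 2
Double every second digit counting from the check-digit position (so the 1st, 3rd, 5th, ... of the partial from the right).
  doubled (with −9 where >9): 2 1 5 8 2 9 9 → sum 36
  kept as-is: 6 9 1 0 2 1 2 → sum 21
Total = 36 + 21 = 57.
Check digit = (10 − (57 mod 10)) mod 10 = 3.

3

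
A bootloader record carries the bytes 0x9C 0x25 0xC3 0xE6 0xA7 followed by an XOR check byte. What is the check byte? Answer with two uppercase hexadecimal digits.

XOR the bytes together:
  start with 0x9C
  0x9C ⊕ 0x25 = 0xB9
  0xB9 ⊕ 0xC3 = 0x7A
  0x7A ⊕ 0xE6 = 0x9C
  0x9C ⊕ 0xA7 = 0x3B

3B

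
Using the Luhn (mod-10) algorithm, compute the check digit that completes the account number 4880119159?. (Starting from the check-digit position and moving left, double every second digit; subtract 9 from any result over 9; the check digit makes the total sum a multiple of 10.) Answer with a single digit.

3

Partial digits right→left: 9 5 1 9 1 1 0 8 8 4
Double every second digit counting from the check-digit position (so the 1st, 3rd, 5th, ... of the partial from the right).
  doubled (with −9 where >9): 9 2 2 0 7 → sum 20
  kept as-is: 5 9 1 8 4 → sum 27
Total = 20 + 27 = 47.
Check digit = (10 − (47 mod 10)) mod 10 = 3.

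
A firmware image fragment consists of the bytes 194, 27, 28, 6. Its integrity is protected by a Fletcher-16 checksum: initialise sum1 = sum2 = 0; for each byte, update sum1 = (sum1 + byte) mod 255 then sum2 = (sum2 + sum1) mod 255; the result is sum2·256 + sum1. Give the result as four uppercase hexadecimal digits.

9A00

Running sums (mod 255):
  after byte 0 (194): sum1=194, sum2=194
  after byte 1 (27): sum1=221, sum2=160
  after byte 2 (28): sum1=249, sum2=154
  after byte 3 (6): sum1=0, sum2=154
Checksum = sum2·256 + sum1 = 154·256 + 0 = 39424 = 0x9A00.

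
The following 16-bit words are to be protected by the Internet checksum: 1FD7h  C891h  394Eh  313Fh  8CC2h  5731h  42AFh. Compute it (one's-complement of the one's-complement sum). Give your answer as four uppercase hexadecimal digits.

One's-complement addition (fold any carry out of bit 15 back into bit 0):
  0x1FD7 + 0xC891 = 0x0E868
  0xE868 + 0x394E = 0x121B6 → wrap carry → 0x21B7
  0x21B7 + 0x313F = 0x052F6
  0x52F6 + 0x8CC2 = 0x0DFB8
  0xDFB8 + 0x5731 = 0x136E9 → wrap carry → 0x36EA
  0x36EA + 0x42AF = 0x07999
One's-complement sum = 0x7999.
Checksum = ~0x7999 & 0xFFFF = 0x8666.

8666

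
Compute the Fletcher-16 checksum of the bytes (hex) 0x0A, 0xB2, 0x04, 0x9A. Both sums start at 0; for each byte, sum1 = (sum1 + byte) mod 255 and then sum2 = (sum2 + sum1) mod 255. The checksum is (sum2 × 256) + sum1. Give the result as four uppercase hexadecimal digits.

E25B

Running sums (mod 255):
  after byte 0 (0x0A): sum1=10, sum2=10
  after byte 1 (0xB2): sum1=188, sum2=198
  after byte 2 (0x04): sum1=192, sum2=135
  after byte 3 (0x9A): sum1=91, sum2=226
Checksum = sum2·256 + sum1 = 226·256 + 91 = 57947 = 0xE25B.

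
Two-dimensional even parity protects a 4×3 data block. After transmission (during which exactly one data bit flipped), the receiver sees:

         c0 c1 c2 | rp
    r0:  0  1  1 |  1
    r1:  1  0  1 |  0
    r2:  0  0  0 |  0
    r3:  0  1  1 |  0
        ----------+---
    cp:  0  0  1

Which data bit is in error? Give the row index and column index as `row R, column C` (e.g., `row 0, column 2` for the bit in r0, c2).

Recompute each row's even parity and compare to rp:
  r0: data parity 0, sent rp 1 → mismatch
  r1: data parity 0, sent rp 0 → ok
  r2: data parity 0, sent rp 0 → ok
  r3: data parity 0, sent rp 0 → ok
Recompute each column's even parity and compare to cp:
  c0: data parity 1, sent cp 0 → mismatch
  c1: data parity 0, sent cp 0 → ok
  c2: data parity 1, sent cp 1 → ok
Exactly one row (r0) and one column (c0) fail → the flipped bit is at their intersection.

row 0, column 0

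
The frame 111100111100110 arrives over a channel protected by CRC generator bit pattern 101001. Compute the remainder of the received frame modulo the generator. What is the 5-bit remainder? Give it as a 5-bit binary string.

01101

Modulo-2 division of 111100111100110 by 101001:
  pos 0: 111100 XOR 101001 = 010101
  pos 1: 101011 XOR 101001 = 000010
  pos 5: 101110 XOR 101001 = 000111
  pos 8: 111011 XOR 101001 = 010010
  pos 9: 100100 XOR 101001 = 001101
Remainder = 01101 (nonzero — an error is detected).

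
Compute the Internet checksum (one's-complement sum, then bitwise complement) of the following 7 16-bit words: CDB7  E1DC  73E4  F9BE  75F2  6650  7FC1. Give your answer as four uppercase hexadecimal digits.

One's-complement addition (fold any carry out of bit 15 back into bit 0):
  0xCDB7 + 0xE1DC = 0x1AF93 → wrap carry → 0xAF94
  0xAF94 + 0x73E4 = 0x12378 → wrap carry → 0x2379
  0x2379 + 0xF9BE = 0x11D37 → wrap carry → 0x1D38
  0x1D38 + 0x75F2 = 0x0932A
  0x932A + 0x6650 = 0x0F97A
  0xF97A + 0x7FC1 = 0x1793B → wrap carry → 0x793C
One's-complement sum = 0x793C.
Checksum = ~0x793C & 0xFFFF = 0x86C3.

86C3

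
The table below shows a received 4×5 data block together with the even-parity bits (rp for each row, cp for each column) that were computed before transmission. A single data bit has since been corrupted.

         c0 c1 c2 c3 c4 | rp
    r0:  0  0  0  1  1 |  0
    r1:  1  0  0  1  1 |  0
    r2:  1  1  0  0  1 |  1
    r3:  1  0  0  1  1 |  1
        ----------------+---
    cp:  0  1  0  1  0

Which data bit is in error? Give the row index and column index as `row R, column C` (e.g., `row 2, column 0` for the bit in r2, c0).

row 1, column 0

Recompute each row's even parity and compare to rp:
  r0: data parity 0, sent rp 0 → ok
  r1: data parity 1, sent rp 0 → mismatch
  r2: data parity 1, sent rp 1 → ok
  r3: data parity 1, sent rp 1 → ok
Recompute each column's even parity and compare to cp:
  c0: data parity 1, sent cp 0 → mismatch
  c1: data parity 1, sent cp 1 → ok
  c2: data parity 0, sent cp 0 → ok
  c3: data parity 1, sent cp 1 → ok
  c4: data parity 0, sent cp 0 → ok
Exactly one row (r1) and one column (c0) fail → the flipped bit is at their intersection.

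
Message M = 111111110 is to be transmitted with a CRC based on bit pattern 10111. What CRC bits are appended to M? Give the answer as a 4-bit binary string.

Append 4 zeros: 1111111100000. Divide by 10111 (XOR where the leading bit is 1):
  pos 0: 11111 XOR 10111 = 01000
  pos 1: 10001 XOR 10111 = 00110
  pos 3: 11011 XOR 10111 = 01100
  pos 4: 11000 XOR 10111 = 01111
  pos 5: 11110 XOR 10111 = 01001
  pos 6: 10010 XOR 10111 = 00101
  pos 8: 10100 XOR 10111 = 00011
Remainder (last 4 bits) = 0011. This is the CRC / FCS.

0011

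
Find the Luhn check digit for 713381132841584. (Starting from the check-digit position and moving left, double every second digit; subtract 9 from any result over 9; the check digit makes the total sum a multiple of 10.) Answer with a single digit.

Partial digits right→left: 4 8 5 1 4 8 2 3 1 1 8 3 3 1 7
Double every second digit counting from the check-digit position (so the 1st, 3rd, 5th, ... of the partial from the right).
  doubled (with −9 where >9): 8 1 8 4 2 7 6 5 → sum 41
  kept as-is: 8 1 8 3 1 3 1 → sum 25
Total = 41 + 25 = 66.
Check digit = (10 − (66 mod 10)) mod 10 = 4.

4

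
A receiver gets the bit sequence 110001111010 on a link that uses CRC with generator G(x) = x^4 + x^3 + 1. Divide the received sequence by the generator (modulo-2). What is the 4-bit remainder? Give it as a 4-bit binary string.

Modulo-2 division of 110001111010 by 11001:
  pos 0: 11000 XOR 11001 = 00001
  pos 4: 11111 XOR 11001 = 00110
  pos 6: 11001 XOR 11001 = 00000
Remainder = 0000 (zero — the frame passes the CRC check).

0000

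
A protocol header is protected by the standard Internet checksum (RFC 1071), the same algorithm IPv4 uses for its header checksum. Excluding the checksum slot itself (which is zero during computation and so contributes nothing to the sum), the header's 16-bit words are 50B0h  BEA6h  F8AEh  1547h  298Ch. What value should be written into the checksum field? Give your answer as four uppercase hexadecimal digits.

One's-complement addition (fold any carry out of bit 15 back into bit 0):
  0x50B0 + 0xBEA6 = 0x10F56 → wrap carry → 0x0F57
  0x0F57 + 0xF8AE = 0x10805 → wrap carry → 0x0806
  0x0806 + 0x1547 = 0x01D4D
  0x1D4D + 0x298C = 0x046D9
One's-complement sum = 0x46D9.
Checksum = ~0x46D9 & 0xFFFF = 0xB926.

B926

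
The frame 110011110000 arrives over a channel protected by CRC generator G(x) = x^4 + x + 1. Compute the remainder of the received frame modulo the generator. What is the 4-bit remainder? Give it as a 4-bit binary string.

1011

Modulo-2 division of 110011110000 by 10011:
  pos 0: 11001 XOR 10011 = 01010
  pos 1: 10101 XOR 10011 = 00110
  pos 3: 11011 XOR 10011 = 01000
  pos 4: 10000 XOR 10011 = 00011
  pos 7: 11000 XOR 10011 = 01011
Remainder = 1011 (nonzero — an error is detected).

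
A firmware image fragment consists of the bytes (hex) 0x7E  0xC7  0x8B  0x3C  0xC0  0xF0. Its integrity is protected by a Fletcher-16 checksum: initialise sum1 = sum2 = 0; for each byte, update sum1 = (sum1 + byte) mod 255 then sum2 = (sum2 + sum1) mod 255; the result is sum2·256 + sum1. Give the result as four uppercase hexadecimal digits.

Running sums (mod 255):
  after byte 0 (0x7E): sum1=126, sum2=126
  after byte 1 (0xC7): sum1=70, sum2=196
  after byte 2 (0x8B): sum1=209, sum2=150
  after byte 3 (0x3C): sum1=14, sum2=164
  after byte 4 (0xC0): sum1=206, sum2=115
  after byte 5 (0xF0): sum1=191, sum2=51
Checksum = sum2·256 + sum1 = 51·256 + 191 = 13247 = 0x33BF.

33BF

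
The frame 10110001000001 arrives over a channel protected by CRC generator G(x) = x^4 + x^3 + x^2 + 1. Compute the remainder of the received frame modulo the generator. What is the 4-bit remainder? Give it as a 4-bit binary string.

0100

Modulo-2 division of 10110001000001 by 11101:
  pos 0: 10110 XOR 11101 = 01011
  pos 1: 10110 XOR 11101 = 01011
  pos 2: 10110 XOR 11101 = 01011
  pos 3: 10111 XOR 11101 = 01010
  pos 4: 10100 XOR 11101 = 01001
  pos 5: 10010 XOR 11101 = 01111
  pos 6: 11110 XOR 11101 = 00011
  pos 9: 11001 XOR 11101 = 00100
Remainder = 0100 (nonzero — an error is detected).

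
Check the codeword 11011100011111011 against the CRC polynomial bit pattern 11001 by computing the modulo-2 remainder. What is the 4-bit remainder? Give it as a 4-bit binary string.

Modulo-2 division of 11011100011111011 by 11001:
  pos 0: 11011 XOR 11001 = 00010
  pos 3: 10100 XOR 11001 = 01101
  pos 4: 11010 XOR 11001 = 00011
  pos 7: 11111 XOR 11001 = 00110
  pos 9: 11011 XOR 11001 = 00010
  pos 12: 10011 XOR 11001 = 01010
Remainder = 1010 (nonzero — an error is detected).

1010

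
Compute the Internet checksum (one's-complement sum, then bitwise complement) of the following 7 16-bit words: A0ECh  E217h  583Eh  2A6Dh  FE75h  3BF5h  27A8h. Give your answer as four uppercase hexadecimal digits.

One's-complement addition (fold any carry out of bit 15 back into bit 0):
  0xA0EC + 0xE217 = 0x18303 → wrap carry → 0x8304
  0x8304 + 0x583E = 0x0DB42
  0xDB42 + 0x2A6D = 0x105AF → wrap carry → 0x05B0
  0x05B0 + 0xFE75 = 0x10425 → wrap carry → 0x0426
  0x0426 + 0x3BF5 = 0x0401B
  0x401B + 0x27A8 = 0x067C3
One's-complement sum = 0x67C3.
Checksum = ~0x67C3 & 0xFFFF = 0x983C.

983C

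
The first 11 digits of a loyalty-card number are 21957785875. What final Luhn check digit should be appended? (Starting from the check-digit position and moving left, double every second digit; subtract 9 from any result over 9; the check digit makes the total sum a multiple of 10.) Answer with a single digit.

2

Partial digits right→left: 5 7 8 5 8 7 7 5 9 1 2
Double every second digit counting from the check-digit position (so the 1st, 3rd, 5th, ... of the partial from the right).
  doubled (with −9 where >9): 1 7 7 5 9 4 → sum 33
  kept as-is: 7 5 7 5 1 → sum 25
Total = 33 + 25 = 58.
Check digit = (10 − (58 mod 10)) mod 10 = 2.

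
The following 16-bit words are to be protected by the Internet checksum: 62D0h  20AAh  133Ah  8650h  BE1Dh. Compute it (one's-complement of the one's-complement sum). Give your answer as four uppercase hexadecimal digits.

One's-complement addition (fold any carry out of bit 15 back into bit 0):
  0x62D0 + 0x20AA = 0x0837A
  0x837A + 0x133A = 0x096B4
  0x96B4 + 0x8650 = 0x11D04 → wrap carry → 0x1D05
  0x1D05 + 0xBE1D = 0x0DB22
One's-complement sum = 0xDB22.
Checksum = ~0xDB22 & 0xFFFF = 0x24DD.

24DD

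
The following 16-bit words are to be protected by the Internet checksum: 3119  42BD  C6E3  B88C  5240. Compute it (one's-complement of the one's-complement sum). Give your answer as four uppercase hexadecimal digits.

One's-complement addition (fold any carry out of bit 15 back into bit 0):
  0x3119 + 0x42BD = 0x073D6
  0x73D6 + 0xC6E3 = 0x13AB9 → wrap carry → 0x3ABA
  0x3ABA + 0xB88C = 0x0F346
  0xF346 + 0x5240 = 0x14586 → wrap carry → 0x4587
One's-complement sum = 0x4587.
Checksum = ~0x4587 & 0xFFFF = 0xBA78.

BA78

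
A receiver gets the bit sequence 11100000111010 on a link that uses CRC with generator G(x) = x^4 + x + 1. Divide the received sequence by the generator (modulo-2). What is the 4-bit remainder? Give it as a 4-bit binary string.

Modulo-2 division of 11100000111010 by 10011:
  pos 0: 11100 XOR 10011 = 01111
  pos 1: 11110 XOR 10011 = 01101
  pos 2: 11010 XOR 10011 = 01001
  pos 3: 10010 XOR 10011 = 00001
  pos 7: 11110 XOR 10011 = 01101
  pos 8: 11011 XOR 10011 = 01000
  pos 9: 10000 XOR 10011 = 00011
Remainder = 0011 (nonzero — an error is detected).

0011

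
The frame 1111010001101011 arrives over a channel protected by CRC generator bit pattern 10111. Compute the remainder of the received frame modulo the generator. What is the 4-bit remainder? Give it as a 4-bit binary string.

Modulo-2 division of 1111010001101011 by 10111:
  pos 0: 11110 XOR 10111 = 01001
  pos 1: 10011 XOR 10111 = 00100
  pos 3: 10000 XOR 10111 = 00111
  pos 5: 11101 XOR 10111 = 01010
  pos 6: 10101 XOR 10111 = 00010
  pos 9: 10010 XOR 10111 = 00101
  pos 11: 10111 XOR 10111 = 00000
Remainder = 0000 (zero — the frame passes the CRC check).

0000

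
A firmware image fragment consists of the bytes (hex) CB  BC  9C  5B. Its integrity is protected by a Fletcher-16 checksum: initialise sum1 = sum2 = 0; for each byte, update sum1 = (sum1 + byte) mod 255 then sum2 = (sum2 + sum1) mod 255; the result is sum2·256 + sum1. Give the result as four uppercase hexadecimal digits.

F980

Running sums (mod 255):
  after byte 0 (CB): sum1=203, sum2=203
  after byte 1 (BC): sum1=136, sum2=84
  after byte 2 (9C): sum1=37, sum2=121
  after byte 3 (5B): sum1=128, sum2=249
Checksum = sum2·256 + sum1 = 249·256 + 128 = 63872 = 0xF980.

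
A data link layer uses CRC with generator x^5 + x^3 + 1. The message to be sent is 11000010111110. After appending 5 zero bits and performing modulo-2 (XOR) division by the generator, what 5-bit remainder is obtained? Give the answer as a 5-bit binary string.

Append 5 zeros: 1100001011111000000. Divide by 101001 (XOR where the leading bit is 1):
  pos 0: 110000 XOR 101001 = 011001
  pos 1: 110011 XOR 101001 = 011010
  pos 2: 110100 XOR 101001 = 011101
  pos 3: 111011 XOR 101001 = 010010
  pos 4: 100101 XOR 101001 = 001100
  pos 6: 110011 XOR 101001 = 011010
  pos 7: 110101 XOR 101001 = 011100
  pos 8: 111000 XOR 101001 = 010001
  pos 9: 100010 XOR 101001 = 001011
  pos 11: 101100 XOR 101001 = 000101
Remainder (last 5 bits) = 10100. This is the CRC / FCS.

10100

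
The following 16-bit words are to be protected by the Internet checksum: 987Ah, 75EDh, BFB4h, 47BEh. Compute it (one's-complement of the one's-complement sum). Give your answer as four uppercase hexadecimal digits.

One's-complement addition (fold any carry out of bit 15 back into bit 0):
  0x987A + 0x75ED = 0x10E67 → wrap carry → 0x0E68
  0x0E68 + 0xBFB4 = 0x0CE1C
  0xCE1C + 0x47BE = 0x115DA → wrap carry → 0x15DB
One's-complement sum = 0x15DB.
Checksum = ~0x15DB & 0xFFFF = 0xEA24.

EA24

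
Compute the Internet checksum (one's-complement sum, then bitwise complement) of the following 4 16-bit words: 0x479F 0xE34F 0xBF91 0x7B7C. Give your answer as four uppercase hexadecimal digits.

One's-complement addition (fold any carry out of bit 15 back into bit 0):
  0x479F + 0xE34F = 0x12AEE → wrap carry → 0x2AEF
  0x2AEF + 0xBF91 = 0x0EA80
  0xEA80 + 0x7B7C = 0x165FC → wrap carry → 0x65FD
One's-complement sum = 0x65FD.
Checksum = ~0x65FD & 0xFFFF = 0x9A02.

9A02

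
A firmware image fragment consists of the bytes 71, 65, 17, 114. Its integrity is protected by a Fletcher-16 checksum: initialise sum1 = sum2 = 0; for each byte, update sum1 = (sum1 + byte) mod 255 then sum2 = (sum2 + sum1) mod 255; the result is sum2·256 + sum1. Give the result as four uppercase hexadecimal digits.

Running sums (mod 255):
  after byte 0 (71): sum1=71, sum2=71
  after byte 1 (65): sum1=136, sum2=207
  after byte 2 (17): sum1=153, sum2=105
  after byte 3 (114): sum1=12, sum2=117
Checksum = sum2·256 + sum1 = 117·256 + 12 = 29964 = 0x750C.

750C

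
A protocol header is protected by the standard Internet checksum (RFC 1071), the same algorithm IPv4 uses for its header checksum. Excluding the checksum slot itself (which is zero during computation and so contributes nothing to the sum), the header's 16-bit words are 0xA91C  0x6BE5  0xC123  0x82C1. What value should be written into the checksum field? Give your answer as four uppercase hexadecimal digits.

One's-complement addition (fold any carry out of bit 15 back into bit 0):
  0xA91C + 0x6BE5 = 0x11501 → wrap carry → 0x1502
  0x1502 + 0xC123 = 0x0D625
  0xD625 + 0x82C1 = 0x158E6 → wrap carry → 0x58E7
One's-complement sum = 0x58E7.
Checksum = ~0x58E7 & 0xFFFF = 0xA718.

A718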